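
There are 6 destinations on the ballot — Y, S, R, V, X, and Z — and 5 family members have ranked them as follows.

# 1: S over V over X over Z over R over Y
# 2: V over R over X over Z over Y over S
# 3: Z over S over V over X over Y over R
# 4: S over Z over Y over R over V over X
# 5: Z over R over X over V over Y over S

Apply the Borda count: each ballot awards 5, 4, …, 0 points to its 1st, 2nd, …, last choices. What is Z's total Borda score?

18

Borda scores:
  Y: 0 + 1 + 1 + 3 + 1 = 6
  S: 5 + 0 + 4 + 5 + 0 = 14
  R: 1 + 4 + 0 + 2 + 4 = 11
  V: 4 + 5 + 3 + 1 + 2 = 15
  X: 3 + 3 + 2 + 0 + 3 = 11
  Z: 2 + 2 + 5 + 4 + 5 = 18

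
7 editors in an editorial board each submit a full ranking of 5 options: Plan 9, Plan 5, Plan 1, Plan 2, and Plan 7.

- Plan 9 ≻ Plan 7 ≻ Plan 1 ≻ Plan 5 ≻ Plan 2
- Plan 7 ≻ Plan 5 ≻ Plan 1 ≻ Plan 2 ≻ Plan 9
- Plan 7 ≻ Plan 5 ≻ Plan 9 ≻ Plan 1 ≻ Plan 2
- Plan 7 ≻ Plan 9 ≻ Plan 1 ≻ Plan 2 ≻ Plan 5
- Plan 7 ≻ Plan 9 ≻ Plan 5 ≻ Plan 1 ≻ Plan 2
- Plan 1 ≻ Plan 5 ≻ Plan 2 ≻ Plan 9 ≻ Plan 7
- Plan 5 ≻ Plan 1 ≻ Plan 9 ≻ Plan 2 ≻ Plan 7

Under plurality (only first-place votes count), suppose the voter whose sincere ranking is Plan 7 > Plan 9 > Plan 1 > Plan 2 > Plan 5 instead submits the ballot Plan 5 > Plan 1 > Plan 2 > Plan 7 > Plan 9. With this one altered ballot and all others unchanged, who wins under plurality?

First-place totals with the altered ballot: Plan 9 1, Plan 5 2, Plan 1 1, Plan 2 0, Plan 7 3.
The winner is unchanged: still Plan 7.

Plan 7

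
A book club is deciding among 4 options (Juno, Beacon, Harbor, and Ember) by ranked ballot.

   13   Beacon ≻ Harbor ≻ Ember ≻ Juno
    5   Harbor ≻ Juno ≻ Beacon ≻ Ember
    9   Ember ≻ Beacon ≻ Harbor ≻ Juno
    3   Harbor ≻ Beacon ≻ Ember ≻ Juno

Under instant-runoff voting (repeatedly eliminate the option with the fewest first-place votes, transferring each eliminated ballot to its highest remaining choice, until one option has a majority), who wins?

Round 1: Beacon 13, Ember 9, Harbor 8, Juno 0. Juno has the fewest and is eliminated.
Round 2: Beacon 13, Ember 9, Harbor 8. Harbor has the fewest and is eliminated.
Round 3: Beacon 21, Ember 9. Beacon has a majority.

Beacon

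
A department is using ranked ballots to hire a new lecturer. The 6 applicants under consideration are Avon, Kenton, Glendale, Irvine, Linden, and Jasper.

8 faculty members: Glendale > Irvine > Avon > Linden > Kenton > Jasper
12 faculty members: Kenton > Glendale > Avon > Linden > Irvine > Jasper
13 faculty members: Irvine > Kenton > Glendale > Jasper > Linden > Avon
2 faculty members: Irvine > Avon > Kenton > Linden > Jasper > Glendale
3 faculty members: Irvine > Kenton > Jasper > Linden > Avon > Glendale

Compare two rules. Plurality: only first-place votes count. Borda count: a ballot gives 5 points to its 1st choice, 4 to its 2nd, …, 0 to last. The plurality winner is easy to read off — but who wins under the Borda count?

Plurality first-place counts: Avon 0, Kenton 12, Glendale 8, Irvine 18, Linden 0, Jasper 0 → Irvine.
Borda totals: Avon 71, Kenton 138, Glendale 127, Irvine 134, Linden 63, Jasper 37 → Kenton.

Kenton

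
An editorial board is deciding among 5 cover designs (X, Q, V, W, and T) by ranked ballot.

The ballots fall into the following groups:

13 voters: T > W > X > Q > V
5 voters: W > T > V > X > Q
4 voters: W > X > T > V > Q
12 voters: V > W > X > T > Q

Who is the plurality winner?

T

First-place vote totals:
  X: 0
  Q: 0
  V: 12
  W: 9
  T: 13
T has the most first-place votes.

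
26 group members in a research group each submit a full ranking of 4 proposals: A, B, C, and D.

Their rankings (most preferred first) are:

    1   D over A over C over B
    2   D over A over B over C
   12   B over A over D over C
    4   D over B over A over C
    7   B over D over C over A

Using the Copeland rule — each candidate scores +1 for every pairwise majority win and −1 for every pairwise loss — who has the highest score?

Pairwise results:
  A vs B: B wins 23–3.
  A vs C: A wins 19–7.
  A vs D: D wins 14–12.
  B vs C: B wins 25–1.
  B vs D: B wins 19–7.
  C vs D: D wins 26–0.
Copeland scores (wins − losses):
  A: 1 − 2 = -1
  B: 3 − 0 = 3
  C: 0 − 3 = -3
  D: 2 − 1 = 1
B has the best Copeland score.

B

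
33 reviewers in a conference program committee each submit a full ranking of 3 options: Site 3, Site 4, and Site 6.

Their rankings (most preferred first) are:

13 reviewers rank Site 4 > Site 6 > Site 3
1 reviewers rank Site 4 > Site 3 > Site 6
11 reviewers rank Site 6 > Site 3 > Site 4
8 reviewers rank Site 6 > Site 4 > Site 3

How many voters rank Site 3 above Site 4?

Ballots ranking Site 3 above Site 4: 11.
Ballots ranking Site 4 above Site 3: 13+1+8 = 22.
So 11 of 33 voters prefer Site 3 to Site 4.

11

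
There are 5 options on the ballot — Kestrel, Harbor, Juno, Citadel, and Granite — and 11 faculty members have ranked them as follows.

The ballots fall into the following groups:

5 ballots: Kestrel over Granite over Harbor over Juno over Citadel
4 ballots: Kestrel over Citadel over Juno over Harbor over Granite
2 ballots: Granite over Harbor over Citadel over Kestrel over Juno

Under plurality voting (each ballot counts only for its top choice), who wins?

First-place vote totals:
  Kestrel: 9
  Harbor: 0
  Juno: 0
  Citadel: 0
  Granite: 2
Kestrel has the most first-place votes.

Kestrel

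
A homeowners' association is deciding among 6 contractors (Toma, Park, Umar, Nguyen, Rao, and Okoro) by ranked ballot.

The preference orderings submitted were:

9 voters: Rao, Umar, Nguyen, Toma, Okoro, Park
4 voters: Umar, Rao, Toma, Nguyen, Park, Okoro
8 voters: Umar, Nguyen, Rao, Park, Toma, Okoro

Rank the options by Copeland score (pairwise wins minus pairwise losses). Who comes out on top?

Umar

Pairwise results:
  Toma vs Park: Toma wins 13–8.
  Toma vs Umar: Umar wins 21–0.
  Toma vs Nguyen: Nguyen wins 17–4.
  Toma vs Rao: Rao wins 21–0.
  Toma vs Okoro: Toma wins 21–0.
  Park vs Umar: Umar wins 21–0.
  Park vs Nguyen: Nguyen wins 21–0.
  Park vs Rao: Rao wins 21–0.
  Park vs Okoro: Park wins 12–9.
  Umar vs Nguyen: Umar wins 21–0.
  Umar vs Rao: Umar wins 12–9.
  Umar vs Okoro: Umar wins 21–0.
  Nguyen vs Rao: Rao wins 13–8.
  Nguyen vs Okoro: Nguyen wins 21–0.
  Rao vs Okoro: Rao wins 21–0.
Copeland scores (wins − losses):
  Toma: 2 − 3 = -1
  Park: 1 − 4 = -3
  Umar: 5 − 0 = 5
  Nguyen: 3 − 2 = 1
  Rao: 4 − 1 = 3
  Okoro: 0 − 5 = -5
Umar has the best Copeland score.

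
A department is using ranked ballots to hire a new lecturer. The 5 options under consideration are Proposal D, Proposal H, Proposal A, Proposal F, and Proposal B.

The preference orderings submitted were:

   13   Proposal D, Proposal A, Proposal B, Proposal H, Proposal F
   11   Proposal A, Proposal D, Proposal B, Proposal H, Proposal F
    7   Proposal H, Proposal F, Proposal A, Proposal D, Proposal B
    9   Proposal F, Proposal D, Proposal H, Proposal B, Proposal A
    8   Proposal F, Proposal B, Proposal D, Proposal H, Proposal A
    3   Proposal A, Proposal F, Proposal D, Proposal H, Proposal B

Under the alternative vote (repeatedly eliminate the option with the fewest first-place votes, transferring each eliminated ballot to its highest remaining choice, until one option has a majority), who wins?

Round 1: Proposal F 17, Proposal A 14, Proposal D 13, Proposal H 7, Proposal B 0. Proposal B has the fewest and is eliminated.
Round 2: Proposal F 17, Proposal A 14, Proposal D 13, Proposal H 7. Proposal H has the fewest and is eliminated.
Round 3: Proposal F 24, Proposal A 14, Proposal D 13. Proposal D has the fewest and is eliminated.
Round 4: Proposal A 27, Proposal F 24. Proposal A has a majority.

Proposal A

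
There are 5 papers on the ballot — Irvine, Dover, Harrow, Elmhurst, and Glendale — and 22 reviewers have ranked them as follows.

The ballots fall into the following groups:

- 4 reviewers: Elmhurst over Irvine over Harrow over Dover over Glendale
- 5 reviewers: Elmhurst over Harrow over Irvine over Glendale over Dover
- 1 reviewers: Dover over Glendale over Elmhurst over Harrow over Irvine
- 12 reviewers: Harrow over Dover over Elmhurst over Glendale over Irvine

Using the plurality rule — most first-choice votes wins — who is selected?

First-place vote totals:
  Irvine: 0
  Dover: 1
  Harrow: 12
  Elmhurst: 9
  Glendale: 0
Harrow has the most first-place votes.

Harrow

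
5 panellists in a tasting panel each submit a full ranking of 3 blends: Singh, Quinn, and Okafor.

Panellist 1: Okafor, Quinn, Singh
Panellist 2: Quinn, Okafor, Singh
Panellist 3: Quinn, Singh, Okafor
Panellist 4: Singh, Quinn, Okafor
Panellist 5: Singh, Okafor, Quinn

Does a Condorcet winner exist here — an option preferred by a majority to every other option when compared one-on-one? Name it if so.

Quinn

Head-to-head results (5 voters total):
Singh vs Quinn: Quinn wins 3–2.
Singh vs Okafor: Singh wins 3–2.
Quinn vs Okafor: Quinn wins 3–2.
Quinn beats each rival — Singh (3–2), Okafor (3–2) — so Quinn is the Condorcet winner.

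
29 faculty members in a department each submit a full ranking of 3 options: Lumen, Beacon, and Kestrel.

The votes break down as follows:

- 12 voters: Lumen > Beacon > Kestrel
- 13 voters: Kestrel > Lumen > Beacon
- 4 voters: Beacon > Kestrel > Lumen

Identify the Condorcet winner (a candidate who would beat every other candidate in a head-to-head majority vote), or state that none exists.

There is no Condorcet winner

Head-to-head results (29 voters total):
Lumen vs Beacon: Lumen wins 25–4.
Lumen vs Kestrel: Kestrel wins 17–12.
Beacon vs Kestrel: Beacon wins 16–13.
No candidate beats all others: Lumen beats Beacon beats Kestrel beats Lumen, a majority cycle.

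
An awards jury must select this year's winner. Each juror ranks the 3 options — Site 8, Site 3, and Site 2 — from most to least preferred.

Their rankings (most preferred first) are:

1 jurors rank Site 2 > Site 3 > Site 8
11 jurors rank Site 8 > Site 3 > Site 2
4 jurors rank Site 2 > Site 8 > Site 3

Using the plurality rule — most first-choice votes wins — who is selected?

Site 8

First-place vote totals:
  Site 8: 11
  Site 3: 0
  Site 2: 5
Site 8 has the most first-place votes.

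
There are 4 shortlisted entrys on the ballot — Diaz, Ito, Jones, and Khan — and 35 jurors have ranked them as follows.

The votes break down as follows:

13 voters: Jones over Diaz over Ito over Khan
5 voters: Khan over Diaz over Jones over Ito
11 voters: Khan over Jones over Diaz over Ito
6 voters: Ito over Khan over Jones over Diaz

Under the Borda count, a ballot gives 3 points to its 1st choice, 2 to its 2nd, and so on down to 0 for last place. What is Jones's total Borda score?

72

Borda scores:
  Diaz: 13·2 + 5·2 + 11·1 + 6·0 = 47
  Ito: 13·1 + 5·0 + 11·0 + 6·3 = 31
  Jones: 13·3 + 5·1 + 11·2 + 6·1 = 72
  Khan: 13·0 + 5·3 + 11·3 + 6·2 = 60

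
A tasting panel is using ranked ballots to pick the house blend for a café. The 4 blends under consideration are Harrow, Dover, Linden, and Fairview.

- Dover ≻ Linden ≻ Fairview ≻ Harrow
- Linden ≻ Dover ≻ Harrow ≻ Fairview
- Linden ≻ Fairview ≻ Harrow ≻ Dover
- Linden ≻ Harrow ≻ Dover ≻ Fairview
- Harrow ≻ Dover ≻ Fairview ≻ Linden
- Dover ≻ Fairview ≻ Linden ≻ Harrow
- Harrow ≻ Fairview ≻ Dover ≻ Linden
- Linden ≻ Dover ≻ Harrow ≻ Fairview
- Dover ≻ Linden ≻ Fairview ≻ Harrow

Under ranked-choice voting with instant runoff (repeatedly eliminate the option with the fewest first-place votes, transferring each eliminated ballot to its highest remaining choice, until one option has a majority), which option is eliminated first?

Round 1: Linden 4, Dover 3, Harrow 2, Fairview 0. Fairview has the fewest and is eliminated.
Round 2: Linden 4, Dover 3, Harrow 2. Harrow has the fewest and is eliminated.
Round 3: Dover 5, Linden 4. Dover has a majority.

Fairview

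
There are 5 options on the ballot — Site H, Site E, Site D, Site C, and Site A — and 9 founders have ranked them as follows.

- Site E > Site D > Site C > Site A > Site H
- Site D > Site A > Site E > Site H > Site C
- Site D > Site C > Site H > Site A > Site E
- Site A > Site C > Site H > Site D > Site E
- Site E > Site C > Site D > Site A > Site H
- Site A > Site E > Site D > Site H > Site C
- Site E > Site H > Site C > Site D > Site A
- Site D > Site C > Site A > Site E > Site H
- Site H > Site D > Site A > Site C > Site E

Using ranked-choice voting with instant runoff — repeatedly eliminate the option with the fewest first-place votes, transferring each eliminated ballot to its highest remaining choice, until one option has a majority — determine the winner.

Site D

Round 1: Site E 3, Site D 3, Site A 2, Site H 1, Site C 0. Site C has the fewest and is eliminated.
Round 2: Site E 3, Site D 3, Site A 2, Site H 1. Site H has the fewest and is eliminated.
Round 3: Site D 4, Site E 3, Site A 2. Site A has the fewest and is eliminated.
Round 4: Site D 5, Site E 4. Site D has a majority.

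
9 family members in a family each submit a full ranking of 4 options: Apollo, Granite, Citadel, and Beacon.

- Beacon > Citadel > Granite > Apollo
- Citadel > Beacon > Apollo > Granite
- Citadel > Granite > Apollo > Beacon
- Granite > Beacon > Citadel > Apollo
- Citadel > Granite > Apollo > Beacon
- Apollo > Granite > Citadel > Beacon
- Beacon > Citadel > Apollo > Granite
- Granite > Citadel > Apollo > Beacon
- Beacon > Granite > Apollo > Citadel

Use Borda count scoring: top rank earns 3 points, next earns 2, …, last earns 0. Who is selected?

Citadel

Borda scores:
  Apollo: 0 + 1 + 1 + 0 + 1 + 3 + 1 + 1 + 1 = 9
  Granite: 1 + 0 + 2 + 3 + 2 + 2 + 0 + 3 + 2 = 15
  Citadel: 2 + 3 + 3 + 1 + 3 + 1 + 2 + 2 + 0 = 17
  Beacon: 3 + 2 + 0 + 2 + 0 + 0 + 3 + 0 + 3 = 13
Citadel has the highest total.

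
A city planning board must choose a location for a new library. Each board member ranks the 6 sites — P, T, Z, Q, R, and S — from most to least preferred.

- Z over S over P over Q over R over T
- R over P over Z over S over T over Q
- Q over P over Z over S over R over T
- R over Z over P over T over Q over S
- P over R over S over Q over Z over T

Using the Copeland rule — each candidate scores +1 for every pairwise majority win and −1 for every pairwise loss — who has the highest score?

P

Pairwise results:
  P vs T: P wins 5–0.
  P vs Z: P wins 3–2.
  P vs Q: P wins 4–1.
  P vs R: P wins 3–2.
  P vs S: P wins 4–1.
  T vs Z: Z wins 5–0.
  T vs Q: Q wins 3–2.
  T vs R: R wins 5–0.
  T vs S: S wins 4–1.
  Z vs Q: Z wins 3–2.
  Z vs R: R wins 3–2.
  Z vs S: Z wins 4–1.
  Q vs R: R wins 3–2.
  Q vs S: S wins 3–2.
  R vs S: R wins 3–2.
Copeland scores (wins − losses):
  P: 5 − 0 = 5
  T: 0 − 5 = -5
  Z: 3 − 2 = 1
  Q: 1 − 4 = -3
  R: 4 − 1 = 3
  S: 2 − 3 = -1
P has the best Copeland score.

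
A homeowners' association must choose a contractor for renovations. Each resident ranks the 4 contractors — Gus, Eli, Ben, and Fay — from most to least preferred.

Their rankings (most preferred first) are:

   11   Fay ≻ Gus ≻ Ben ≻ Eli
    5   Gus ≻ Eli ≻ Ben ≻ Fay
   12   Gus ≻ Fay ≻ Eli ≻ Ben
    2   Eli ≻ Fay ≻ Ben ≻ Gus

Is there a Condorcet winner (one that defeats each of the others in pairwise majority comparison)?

Head-to-head results (30 voters total):
Gus vs Eli: Gus wins 28–2.
Gus vs Ben: Gus wins 28–2.
Gus vs Fay: Gus wins 17–13.
Eli vs Ben: Eli wins 19–11.
Eli vs Fay: Fay wins 23–7.
Ben vs Fay: Fay wins 25–5.
Gus beats each rival — Eli (28–2), Ben (28–2), Fay (17–13) — so Gus is the Condorcet winner.

Yes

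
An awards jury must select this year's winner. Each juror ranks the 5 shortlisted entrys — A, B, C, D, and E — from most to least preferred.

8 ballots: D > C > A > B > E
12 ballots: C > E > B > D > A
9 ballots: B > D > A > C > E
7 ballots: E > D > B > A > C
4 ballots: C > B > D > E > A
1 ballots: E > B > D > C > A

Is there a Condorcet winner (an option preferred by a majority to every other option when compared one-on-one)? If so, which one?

Head-to-head results (41 voters total):
A vs B: B wins 33–8.
A vs C: C wins 25–16.
A vs D: D wins 41–0.
A vs E: E wins 24–17.
B vs C: C wins 24–17.
B vs D: B wins 26–15.
B vs E: B wins 21–20.
C vs D: D wins 25–16.
C vs E: C wins 33–8.
D vs E: D wins 21–20.
No candidate beats all others: B beats D beats C beats B, a majority cycle.

No Condorcet winner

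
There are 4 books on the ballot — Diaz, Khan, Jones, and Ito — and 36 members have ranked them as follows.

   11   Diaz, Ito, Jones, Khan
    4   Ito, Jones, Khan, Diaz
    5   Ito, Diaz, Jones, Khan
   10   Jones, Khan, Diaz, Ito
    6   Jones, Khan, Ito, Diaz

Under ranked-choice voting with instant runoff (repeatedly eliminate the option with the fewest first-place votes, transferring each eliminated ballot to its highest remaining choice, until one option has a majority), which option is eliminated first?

Round 1: Jones 16, Diaz 11, Ito 9, Khan 0. Khan has the fewest and is eliminated.
Round 2: Jones 16, Diaz 11, Ito 9. Ito has the fewest and is eliminated.
Round 3: Jones 20, Diaz 16. Jones has a majority.

Khan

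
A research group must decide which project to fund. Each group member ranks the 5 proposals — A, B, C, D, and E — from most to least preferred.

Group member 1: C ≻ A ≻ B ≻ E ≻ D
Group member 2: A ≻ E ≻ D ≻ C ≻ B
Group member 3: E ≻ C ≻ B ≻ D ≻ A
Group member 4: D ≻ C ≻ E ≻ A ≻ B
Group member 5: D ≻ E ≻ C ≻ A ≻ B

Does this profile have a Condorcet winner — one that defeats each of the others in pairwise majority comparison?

Yes

Head-to-head results (5 voters total):
A vs B: A wins 4–1.
A vs C: C wins 4–1.
A vs D: D wins 3–2.
A vs E: E wins 3–2.
B vs C: C wins 5–0.
B vs D: D wins 3–2.
B vs E: E wins 4–1.
C vs D: D wins 3–2.
C vs E: E wins 3–2.
D vs E: E wins 3–2.
E beats each rival — A (3–2), B (4–1), C (3–2), D (3–2) — so E is the Condorcet winner.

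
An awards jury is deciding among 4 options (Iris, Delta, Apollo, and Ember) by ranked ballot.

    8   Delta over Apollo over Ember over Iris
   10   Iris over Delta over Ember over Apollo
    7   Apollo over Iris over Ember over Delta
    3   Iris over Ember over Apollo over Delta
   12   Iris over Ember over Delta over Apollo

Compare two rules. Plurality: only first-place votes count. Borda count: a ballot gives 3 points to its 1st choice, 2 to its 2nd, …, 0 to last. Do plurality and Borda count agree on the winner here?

Plurality first-place counts: Iris 25, Delta 8, Apollo 7, Ember 0 → Iris.
Borda totals: Iris 89, Delta 56, Apollo 40, Ember 55 → Iris.
The two rules agree on Iris.

Yes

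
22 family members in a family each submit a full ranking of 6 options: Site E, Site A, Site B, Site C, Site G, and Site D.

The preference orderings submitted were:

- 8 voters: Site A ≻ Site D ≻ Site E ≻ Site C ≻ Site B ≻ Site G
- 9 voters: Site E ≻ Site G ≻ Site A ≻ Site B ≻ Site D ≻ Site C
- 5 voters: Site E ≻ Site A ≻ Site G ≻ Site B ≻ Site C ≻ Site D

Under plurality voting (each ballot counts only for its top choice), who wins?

Site E

First-place vote totals:
  Site E: 14
  Site A: 8
  Site B: 0
  Site C: 0
  Site G: 0
  Site D: 0
Site E has the most first-place votes.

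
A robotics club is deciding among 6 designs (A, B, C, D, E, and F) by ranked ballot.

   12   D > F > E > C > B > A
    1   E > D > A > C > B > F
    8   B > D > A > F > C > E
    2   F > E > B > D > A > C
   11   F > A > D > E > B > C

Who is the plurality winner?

First-place vote totals:
  A: 0
  B: 8
  C: 0
  D: 12
  E: 1
  F: 13
F has the most first-place votes.

F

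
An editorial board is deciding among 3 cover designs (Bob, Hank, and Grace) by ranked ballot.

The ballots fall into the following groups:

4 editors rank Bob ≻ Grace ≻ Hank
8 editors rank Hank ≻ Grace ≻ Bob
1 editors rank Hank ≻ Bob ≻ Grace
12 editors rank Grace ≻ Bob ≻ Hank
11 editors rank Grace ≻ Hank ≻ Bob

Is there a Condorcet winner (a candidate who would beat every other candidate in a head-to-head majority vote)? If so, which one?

Grace

Head-to-head results (36 voters total):
Bob vs Hank: Hank wins 20–16.
Bob vs Grace: Grace wins 31–5.
Hank vs Grace: Grace wins 27–9.
Grace beats each rival — Bob (31–5), Hank (27–9) — so Grace is the Condorcet winner.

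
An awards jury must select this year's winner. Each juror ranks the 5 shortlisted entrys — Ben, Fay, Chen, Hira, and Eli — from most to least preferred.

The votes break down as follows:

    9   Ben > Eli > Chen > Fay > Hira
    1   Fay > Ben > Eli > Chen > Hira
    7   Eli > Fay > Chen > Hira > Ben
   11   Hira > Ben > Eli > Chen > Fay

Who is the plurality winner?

First-place vote totals:
  Ben: 9
  Fay: 1
  Chen: 0
  Hira: 11
  Eli: 7
Hira has the most first-place votes.

Hira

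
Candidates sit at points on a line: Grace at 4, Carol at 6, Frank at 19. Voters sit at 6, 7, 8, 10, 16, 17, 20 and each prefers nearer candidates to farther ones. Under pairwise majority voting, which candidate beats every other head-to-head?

With single-peaked preferences on a line, the Condorcet winner is the candidate closest to the median voter.
The median voter (position 10) is closest to Carol at 6.
Check: Carol vs Frank — voters closer to Carol: 4 of 7.

Carol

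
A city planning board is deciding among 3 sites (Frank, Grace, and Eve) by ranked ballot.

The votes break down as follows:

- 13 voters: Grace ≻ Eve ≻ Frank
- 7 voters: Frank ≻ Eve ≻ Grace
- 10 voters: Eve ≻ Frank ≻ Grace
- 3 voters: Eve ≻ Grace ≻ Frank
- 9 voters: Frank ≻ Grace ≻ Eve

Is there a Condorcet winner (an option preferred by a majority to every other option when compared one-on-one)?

Head-to-head results (42 voters total):
Frank vs Grace: Frank wins 26–16.
Frank vs Eve: Eve wins 26–16.
Grace vs Eve: Grace wins 22–20.
No candidate beats all others: Frank beats Grace beats Eve beats Frank, a majority cycle.

No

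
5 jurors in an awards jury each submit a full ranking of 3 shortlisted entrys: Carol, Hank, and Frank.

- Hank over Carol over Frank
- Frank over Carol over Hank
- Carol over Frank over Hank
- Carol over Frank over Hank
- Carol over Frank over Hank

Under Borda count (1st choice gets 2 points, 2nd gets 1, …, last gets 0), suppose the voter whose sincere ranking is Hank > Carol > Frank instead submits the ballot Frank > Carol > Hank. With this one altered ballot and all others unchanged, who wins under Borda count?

Carol

Borda totals with the altered ballot: Carol 8, Hank 0, Frank 7.
The winner is unchanged: still Carol.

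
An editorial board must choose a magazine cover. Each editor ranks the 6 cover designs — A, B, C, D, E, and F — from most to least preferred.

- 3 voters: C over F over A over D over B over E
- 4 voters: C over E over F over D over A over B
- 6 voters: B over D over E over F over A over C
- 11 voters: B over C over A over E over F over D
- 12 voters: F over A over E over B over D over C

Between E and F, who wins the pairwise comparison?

Ballots ranking E above F: 4+6+11 = 21.
Ballots ranking F above E: 3+12 = 15.
E wins the head-to-head, 21–15.

E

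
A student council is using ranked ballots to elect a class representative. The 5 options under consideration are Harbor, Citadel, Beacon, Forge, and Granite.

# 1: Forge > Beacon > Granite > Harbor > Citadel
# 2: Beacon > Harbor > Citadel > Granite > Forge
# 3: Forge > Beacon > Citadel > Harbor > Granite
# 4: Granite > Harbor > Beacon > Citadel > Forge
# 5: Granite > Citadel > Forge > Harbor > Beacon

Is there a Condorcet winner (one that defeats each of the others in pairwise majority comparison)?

No

Head-to-head results (5 voters total):
Harbor vs Citadel: Harbor wins 3–2.
Harbor vs Beacon: Beacon wins 3–2.
Harbor vs Forge: Forge wins 3–2.
Harbor vs Granite: Granite wins 3–2.
Citadel vs Beacon: Beacon wins 4–1.
Citadel vs Forge: Citadel wins 3–2.
Citadel vs Granite: Granite wins 3–2.
Beacon vs Forge: Forge wins 3–2.
Beacon vs Granite: Beacon wins 3–2.
Forge vs Granite: Granite wins 3–2.
No candidate beats all others: Harbor beats Citadel beats Forge beats Harbor, a majority cycle.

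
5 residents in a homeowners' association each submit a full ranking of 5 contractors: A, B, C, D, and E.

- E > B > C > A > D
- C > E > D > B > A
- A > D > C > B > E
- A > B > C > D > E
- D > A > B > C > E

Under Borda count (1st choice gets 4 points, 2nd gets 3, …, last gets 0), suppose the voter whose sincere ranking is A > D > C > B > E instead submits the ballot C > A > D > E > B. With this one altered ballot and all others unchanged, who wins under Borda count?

Borda totals with the altered ballot: A 11, B 9, C 13, D 9, E 8.
The switch changes the winner from A to C.

C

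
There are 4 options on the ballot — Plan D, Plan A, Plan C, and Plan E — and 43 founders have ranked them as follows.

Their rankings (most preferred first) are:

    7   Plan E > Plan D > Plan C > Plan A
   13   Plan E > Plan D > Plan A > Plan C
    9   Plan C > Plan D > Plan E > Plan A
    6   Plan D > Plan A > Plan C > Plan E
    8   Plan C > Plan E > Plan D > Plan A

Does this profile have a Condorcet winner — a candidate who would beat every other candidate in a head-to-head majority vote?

Head-to-head results (43 voters total):
Plan D vs Plan A: Plan D wins 43–0.
Plan D vs Plan C: Plan D wins 26–17.
Plan D vs Plan E: Plan E wins 28–15.
Plan A vs Plan C: Plan C wins 24–19.
Plan A vs Plan E: Plan E wins 37–6.
Plan C vs Plan E: Plan C wins 23–20.
No candidate beats all others: Plan D beats Plan C beats Plan E beats Plan D, a majority cycle.

No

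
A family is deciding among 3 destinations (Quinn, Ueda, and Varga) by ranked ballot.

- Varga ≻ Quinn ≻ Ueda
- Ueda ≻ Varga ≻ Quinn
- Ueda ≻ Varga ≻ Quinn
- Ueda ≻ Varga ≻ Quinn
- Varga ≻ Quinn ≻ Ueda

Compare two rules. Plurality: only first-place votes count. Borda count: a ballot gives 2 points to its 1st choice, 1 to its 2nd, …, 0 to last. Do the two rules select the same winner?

Plurality first-place counts: Quinn 0, Ueda 3, Varga 2 → Ueda.
Borda totals: Quinn 2, Ueda 6, Varga 7 → Varga.
The two rules disagree: plurality picks Ueda, Borda picks Varga.

No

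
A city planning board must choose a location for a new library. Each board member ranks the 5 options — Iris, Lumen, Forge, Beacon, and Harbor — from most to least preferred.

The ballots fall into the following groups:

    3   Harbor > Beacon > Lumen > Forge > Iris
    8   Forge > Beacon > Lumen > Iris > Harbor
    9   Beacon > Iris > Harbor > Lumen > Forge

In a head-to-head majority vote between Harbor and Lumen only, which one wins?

Ballots ranking Harbor above Lumen: 3+9 = 12.
Ballots ranking Lumen above Harbor: 8.
Harbor wins the head-to-head, 12–8.

Harbor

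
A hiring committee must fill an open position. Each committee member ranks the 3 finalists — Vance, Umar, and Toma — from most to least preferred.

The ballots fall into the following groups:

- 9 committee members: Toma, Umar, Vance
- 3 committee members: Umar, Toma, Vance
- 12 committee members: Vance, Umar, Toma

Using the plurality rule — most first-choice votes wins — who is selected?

First-place vote totals:
  Vance: 12
  Umar: 3
  Toma: 9
Vance has the most first-place votes.

Vance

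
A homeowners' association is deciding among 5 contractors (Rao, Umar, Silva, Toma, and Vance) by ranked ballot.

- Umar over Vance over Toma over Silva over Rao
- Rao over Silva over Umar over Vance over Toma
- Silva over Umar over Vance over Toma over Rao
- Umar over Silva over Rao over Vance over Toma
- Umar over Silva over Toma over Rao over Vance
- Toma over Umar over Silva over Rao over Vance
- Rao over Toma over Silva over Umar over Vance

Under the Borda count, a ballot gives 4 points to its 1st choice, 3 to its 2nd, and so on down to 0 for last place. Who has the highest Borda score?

Umar

Borda scores:
  Rao: 0 + 4 + 0 + 2 + 1 + 1 + 4 = 12
  Umar: 4 + 2 + 3 + 4 + 4 + 3 + 1 = 21
  Silva: 1 + 3 + 4 + 3 + 3 + 2 + 2 = 18
  Toma: 2 + 0 + 1 + 0 + 2 + 4 + 3 = 12
  Vance: 3 + 1 + 2 + 1 + 0 + 0 + 0 = 7
Umar has the highest total.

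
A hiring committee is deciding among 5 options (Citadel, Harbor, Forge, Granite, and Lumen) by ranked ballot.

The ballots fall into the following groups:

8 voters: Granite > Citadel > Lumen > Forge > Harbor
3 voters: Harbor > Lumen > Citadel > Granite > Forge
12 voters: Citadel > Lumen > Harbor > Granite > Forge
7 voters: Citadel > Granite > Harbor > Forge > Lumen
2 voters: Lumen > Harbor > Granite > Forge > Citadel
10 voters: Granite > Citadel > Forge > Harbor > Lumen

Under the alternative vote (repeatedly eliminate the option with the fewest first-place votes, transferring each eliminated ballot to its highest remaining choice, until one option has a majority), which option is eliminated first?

Forge

Round 1: Citadel 19, Granite 18, Harbor 3, Lumen 2, Forge 0. Forge has the fewest and is eliminated.
Round 2: Citadel 19, Granite 18, Harbor 3, Lumen 2. Lumen has the fewest and is eliminated.
Round 3: Citadel 19, Granite 18, Harbor 5. Harbor has the fewest and is eliminated.
Round 4: Citadel 22, Granite 20. Citadel has a majority.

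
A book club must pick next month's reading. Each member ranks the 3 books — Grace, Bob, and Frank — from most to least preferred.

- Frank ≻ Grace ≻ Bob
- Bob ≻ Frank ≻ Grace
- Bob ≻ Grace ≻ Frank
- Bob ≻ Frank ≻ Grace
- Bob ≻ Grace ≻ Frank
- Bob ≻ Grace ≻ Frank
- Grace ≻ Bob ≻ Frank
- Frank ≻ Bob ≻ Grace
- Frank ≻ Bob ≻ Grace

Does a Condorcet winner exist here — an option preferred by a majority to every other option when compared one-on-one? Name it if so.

Bob

Head-to-head results (9 voters total):
Grace vs Bob: Bob wins 7–2.
Grace vs Frank: Frank wins 5–4.
Bob vs Frank: Bob wins 6–3.
Bob beats each rival — Grace (7–2), Frank (6–3) — so Bob is the Condorcet winner.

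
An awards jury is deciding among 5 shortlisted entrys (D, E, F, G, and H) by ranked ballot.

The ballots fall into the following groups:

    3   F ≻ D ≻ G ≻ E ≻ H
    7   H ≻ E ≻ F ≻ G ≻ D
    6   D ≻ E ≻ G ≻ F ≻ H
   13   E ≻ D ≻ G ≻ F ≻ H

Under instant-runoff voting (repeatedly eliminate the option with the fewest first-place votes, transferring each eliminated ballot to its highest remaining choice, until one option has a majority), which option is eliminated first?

Round 1: E 13, H 7, D 6, F 3, G 0. G has the fewest and is eliminated.
Round 2: E 13, H 7, D 6, F 3. F has the fewest and is eliminated.
Round 3: E 13, D 9, H 7. H has the fewest and is eliminated.
Round 4: E 20, D 9. E has a majority.

G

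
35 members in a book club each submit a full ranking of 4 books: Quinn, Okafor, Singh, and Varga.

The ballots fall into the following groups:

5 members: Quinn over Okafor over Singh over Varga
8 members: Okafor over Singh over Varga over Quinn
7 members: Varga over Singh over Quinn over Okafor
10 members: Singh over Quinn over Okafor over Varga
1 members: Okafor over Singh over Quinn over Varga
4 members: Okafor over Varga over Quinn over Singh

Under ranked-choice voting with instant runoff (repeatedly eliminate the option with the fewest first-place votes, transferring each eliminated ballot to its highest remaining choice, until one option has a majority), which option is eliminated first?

Quinn

Round 1: Okafor 13, Singh 10, Varga 7, Quinn 5. Quinn has the fewest and is eliminated.
Round 2: Okafor 18, Singh 10, Varga 7. Okafor has a majority.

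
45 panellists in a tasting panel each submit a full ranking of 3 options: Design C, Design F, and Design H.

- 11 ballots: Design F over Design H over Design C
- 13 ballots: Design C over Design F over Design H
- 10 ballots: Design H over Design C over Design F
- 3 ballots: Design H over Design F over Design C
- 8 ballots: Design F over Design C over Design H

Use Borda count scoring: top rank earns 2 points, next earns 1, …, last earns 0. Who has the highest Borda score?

Borda scores:
  Design C: 11·0 + 13·2 + 10·1 + 3·0 + 8·1 = 44
  Design F: 11·2 + 13·1 + 10·0 + 3·1 + 8·2 = 54
  Design H: 11·1 + 13·0 + 10·2 + 3·2 + 8·0 = 37
Design F has the highest total.

Design F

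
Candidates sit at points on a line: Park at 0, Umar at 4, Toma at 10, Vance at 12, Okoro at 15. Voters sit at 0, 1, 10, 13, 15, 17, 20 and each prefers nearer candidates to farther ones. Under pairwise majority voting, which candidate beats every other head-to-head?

Vance

With single-peaked preferences on a line, the Condorcet winner is the candidate closest to the median voter.
The median voter (position 13) is closest to Vance at 12.
Check: Vance vs Okoro — voters closer to Vance: 4 of 7.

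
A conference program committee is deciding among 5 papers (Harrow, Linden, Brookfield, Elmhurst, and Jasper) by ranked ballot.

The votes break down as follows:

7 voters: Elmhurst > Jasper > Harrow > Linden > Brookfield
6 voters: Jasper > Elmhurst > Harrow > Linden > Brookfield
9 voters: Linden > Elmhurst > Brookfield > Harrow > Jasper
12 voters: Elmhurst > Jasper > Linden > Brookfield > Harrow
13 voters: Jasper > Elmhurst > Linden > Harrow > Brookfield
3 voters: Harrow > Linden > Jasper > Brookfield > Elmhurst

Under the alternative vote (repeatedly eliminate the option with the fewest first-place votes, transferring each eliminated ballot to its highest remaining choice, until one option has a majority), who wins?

Round 1: Elmhurst 19, Jasper 19, Linden 9, Harrow 3, Brookfield 0. Brookfield has the fewest and is eliminated.
Round 2: Elmhurst 19, Jasper 19, Linden 9, Harrow 3. Harrow has the fewest and is eliminated.
Round 3: Elmhurst 19, Jasper 19, Linden 12. Linden has the fewest and is eliminated.
Round 4: Elmhurst 28, Jasper 22. Elmhurst has a majority.

Elmhurst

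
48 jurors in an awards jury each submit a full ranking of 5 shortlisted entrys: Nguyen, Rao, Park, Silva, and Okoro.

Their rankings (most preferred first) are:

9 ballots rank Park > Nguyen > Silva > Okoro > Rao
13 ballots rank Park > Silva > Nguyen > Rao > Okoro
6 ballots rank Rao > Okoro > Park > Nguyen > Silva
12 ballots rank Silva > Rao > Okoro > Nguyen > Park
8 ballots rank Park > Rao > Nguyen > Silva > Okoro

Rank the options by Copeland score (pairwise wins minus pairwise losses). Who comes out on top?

Pairwise results:
  Nguyen vs Rao: Rao wins 26–22.
  Nguyen vs Park: Park wins 36–12.
  Nguyen vs Silva: Silva wins 25–23.
  Nguyen vs Okoro: Nguyen wins 30–18.
  Rao vs Park: Park wins 30–18.
  Rao vs Silva: Silva wins 34–14.
  Rao vs Okoro: Rao wins 39–9.
  Park vs Silva: Park wins 36–12.
  Park vs Okoro: Park wins 30–18.
  Silva vs Okoro: Silva wins 42–6.
Copeland scores (wins − losses):
  Nguyen: 1 − 3 = -2
  Rao: 2 − 2 = 0
  Park: 4 − 0 = 4
  Silva: 3 − 1 = 2
  Okoro: 0 − 4 = -4
Park has the best Copeland score.

Park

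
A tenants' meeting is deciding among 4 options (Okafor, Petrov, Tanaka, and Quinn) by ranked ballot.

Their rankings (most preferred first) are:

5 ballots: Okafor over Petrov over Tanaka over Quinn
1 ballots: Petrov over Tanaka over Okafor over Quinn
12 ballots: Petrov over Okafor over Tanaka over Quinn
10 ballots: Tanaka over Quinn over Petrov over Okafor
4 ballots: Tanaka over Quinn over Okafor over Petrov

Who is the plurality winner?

First-place vote totals:
  Okafor: 5
  Petrov: 13
  Tanaka: 14
  Quinn: 0
Tanaka has the most first-place votes.

Tanaka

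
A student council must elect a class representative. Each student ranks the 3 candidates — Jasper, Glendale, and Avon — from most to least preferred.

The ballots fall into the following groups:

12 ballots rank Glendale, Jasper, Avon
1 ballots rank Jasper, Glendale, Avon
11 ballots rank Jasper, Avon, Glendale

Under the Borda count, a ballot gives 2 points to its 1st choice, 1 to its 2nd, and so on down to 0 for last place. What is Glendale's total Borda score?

25

Borda scores:
  Jasper: 12·1 + 2 + 11·2 = 36
  Glendale: 12·2 + 1 + 11·0 = 25
  Avon: 12·0 + 0 + 11·1 = 11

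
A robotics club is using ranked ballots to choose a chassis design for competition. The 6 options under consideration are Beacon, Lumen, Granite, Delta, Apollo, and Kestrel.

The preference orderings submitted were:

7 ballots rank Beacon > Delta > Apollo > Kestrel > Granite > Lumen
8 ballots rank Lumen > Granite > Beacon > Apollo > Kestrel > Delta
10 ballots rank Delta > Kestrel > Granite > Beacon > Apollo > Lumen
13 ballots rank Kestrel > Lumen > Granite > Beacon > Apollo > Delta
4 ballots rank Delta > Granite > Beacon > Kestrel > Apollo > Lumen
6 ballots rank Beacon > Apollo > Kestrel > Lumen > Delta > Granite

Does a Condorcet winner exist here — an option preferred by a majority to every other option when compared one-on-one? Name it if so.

Head-to-head results (48 voters total):
Beacon vs Lumen: Beacon wins 27–21.
Beacon vs Granite: Granite wins 35–13.
Beacon vs Delta: Beacon wins 34–14.
Beacon vs Apollo: Beacon wins 48–0.
Beacon vs Kestrel: Beacon wins 25–23.
Lumen vs Granite: Lumen wins 27–21.
Lumen vs Delta: Lumen wins 27–21.
Lumen vs Apollo: Apollo wins 27–21.
Lumen vs Kestrel: Kestrel wins 40–8.
Granite vs Delta: Delta wins 27–21.
Granite vs Apollo: Granite wins 35–13.
Granite vs Kestrel: Kestrel wins 36–12.
Delta vs Apollo: Apollo wins 27–21.
Delta vs Kestrel: Kestrel wins 27–21.
Apollo vs Kestrel: Kestrel wins 27–21.
No candidate beats all others: Beacon beats Lumen beats Granite beats Beacon, a majority cycle.

No Condorcet winner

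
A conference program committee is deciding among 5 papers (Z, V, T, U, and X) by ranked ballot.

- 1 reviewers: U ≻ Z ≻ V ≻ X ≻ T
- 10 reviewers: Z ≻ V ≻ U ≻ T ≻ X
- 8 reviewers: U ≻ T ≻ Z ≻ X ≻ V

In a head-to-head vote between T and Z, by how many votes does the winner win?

3

Ballots ranking T above Z: 8.
Ballots ranking Z above T: 1+10 = 11.
Z wins 11–8, a margin of 3.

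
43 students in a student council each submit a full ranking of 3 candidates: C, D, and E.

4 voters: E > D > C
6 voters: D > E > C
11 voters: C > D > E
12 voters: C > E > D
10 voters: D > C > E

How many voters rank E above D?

16

Ballots ranking E above D: 4+12 = 16.
Ballots ranking D above E: 6+11+10 = 27.
So 16 of 43 voters prefer E to D.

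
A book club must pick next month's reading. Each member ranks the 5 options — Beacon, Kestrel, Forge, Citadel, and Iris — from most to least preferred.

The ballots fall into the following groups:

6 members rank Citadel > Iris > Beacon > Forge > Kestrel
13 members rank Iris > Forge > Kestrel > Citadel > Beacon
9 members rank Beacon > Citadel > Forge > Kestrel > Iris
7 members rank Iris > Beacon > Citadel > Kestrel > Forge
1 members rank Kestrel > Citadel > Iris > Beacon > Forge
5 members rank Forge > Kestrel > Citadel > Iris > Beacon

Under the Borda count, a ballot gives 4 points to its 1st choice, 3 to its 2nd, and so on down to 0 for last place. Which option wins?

Iris

Borda scores:
  Beacon: 6·2 + 13·0 + 9·4 + 7·3 + 1 + 5·0 = 70
  Kestrel: 6·0 + 13·2 + 9·1 + 7·1 + 4 + 5·3 = 61
  Forge: 6·1 + 13·3 + 9·2 + 7·0 + 0 + 5·4 = 83
  Citadel: 6·4 + 13·1 + 9·3 + 7·2 + 3 + 5·2 = 91
  Iris: 6·3 + 13·4 + 9·0 + 7·4 + 2 + 5·1 = 105
Iris has the highest total.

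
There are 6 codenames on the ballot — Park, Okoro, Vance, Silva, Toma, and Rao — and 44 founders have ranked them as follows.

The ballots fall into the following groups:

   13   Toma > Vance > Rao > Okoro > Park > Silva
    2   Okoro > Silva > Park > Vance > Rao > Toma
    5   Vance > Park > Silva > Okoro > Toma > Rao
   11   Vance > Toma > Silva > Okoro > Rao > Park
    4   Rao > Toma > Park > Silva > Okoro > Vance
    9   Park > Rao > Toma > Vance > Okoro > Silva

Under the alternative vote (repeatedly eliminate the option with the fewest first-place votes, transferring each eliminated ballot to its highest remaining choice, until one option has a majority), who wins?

Round 1: Vance 16, Toma 13, Park 9, Rao 4, Okoro 2, Silva 0. Silva has the fewest and is eliminated.
Round 2: Vance 16, Toma 13, Park 9, Rao 4, Okoro 2. Okoro has the fewest and is eliminated.
Round 3: Vance 16, Toma 13, Park 11, Rao 4. Rao has the fewest and is eliminated.
Round 4: Toma 17, Vance 16, Park 11. Park has the fewest and is eliminated.
Round 5: Toma 26, Vance 18. Toma has a majority.

Toma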